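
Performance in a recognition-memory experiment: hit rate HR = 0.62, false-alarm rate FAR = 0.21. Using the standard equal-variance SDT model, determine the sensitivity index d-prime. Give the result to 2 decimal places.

z(H) = z(0.62) = 0.3055
z(FA) = z(0.21) = -0.8064
d' = z(H) − z(FA) = 0.3055 − (-0.8064) = 1.1119

d-prime = 1.11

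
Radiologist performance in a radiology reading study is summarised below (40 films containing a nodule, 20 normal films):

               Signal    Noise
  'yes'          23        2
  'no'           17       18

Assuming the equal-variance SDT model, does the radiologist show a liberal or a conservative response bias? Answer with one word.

z(H) = 0.189, z(FA) = -1.282
c = −½·(z(H) + z(FA)) = 0.5465
c > 0 → conservative criterion (biased toward responding “no”).

conservative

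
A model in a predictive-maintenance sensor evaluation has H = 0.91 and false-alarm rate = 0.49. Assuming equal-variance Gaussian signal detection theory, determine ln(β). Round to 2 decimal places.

ln β = -0.90

z(H) = z(0.91) = 1.341
z(FA) = z(0.49) = -0.025
ln β = −½·[z(H)² − z(FA)²] = −0.5 × (1.798 − 0.001) = -0.8985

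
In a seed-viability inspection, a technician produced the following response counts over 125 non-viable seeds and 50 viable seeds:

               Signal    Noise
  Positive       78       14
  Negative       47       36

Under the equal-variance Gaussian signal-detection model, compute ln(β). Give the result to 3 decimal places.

H = 78/125 = 0.6240
FA = 14/50 = 0.2800
z(0.6240) = 0.3160, z(0.2800) = -0.5828
ln β = −½·[z(H)² − z(FA)²] = −0.5 × (0.0999 − 0.3397) = 0.1199

ln β = 0.120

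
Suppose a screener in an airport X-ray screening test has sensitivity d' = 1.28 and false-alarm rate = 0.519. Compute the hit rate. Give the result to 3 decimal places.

hit rate = 0.908

z(false-alarm rate) = z(0.519) = 0.0476
z(H) = z(FA) + d' = 0.0476 + 1.28 = 1.3276
hit rate = Φ(1.3276) = 0.9078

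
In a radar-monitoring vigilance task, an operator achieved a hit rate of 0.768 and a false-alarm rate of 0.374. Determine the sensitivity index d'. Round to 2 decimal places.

z(H) = z(0.768) = 0.732
z(FA) = z(0.374) = -0.321
d' = z(H) − z(FA) = 0.732 − (-0.321) = 1.053

d' = 1.05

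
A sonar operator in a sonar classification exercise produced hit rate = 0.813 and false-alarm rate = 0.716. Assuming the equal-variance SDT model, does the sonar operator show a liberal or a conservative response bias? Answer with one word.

z(H) = 0.889, z(FA) = 0.571
c = −½·(z(H) + z(FA)) = -0.730
c < 0 → liberal criterion (biased toward responding “yes”).

liberal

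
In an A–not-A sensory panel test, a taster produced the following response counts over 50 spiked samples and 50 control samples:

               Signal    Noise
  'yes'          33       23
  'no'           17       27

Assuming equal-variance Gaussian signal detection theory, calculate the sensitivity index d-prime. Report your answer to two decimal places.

H = 33/50 = 0.6600
FA = 23/50 = 0.4600
z(0.6600) = 0.412, z(0.4600) = -0.100
d' = z(H) − z(FA) = 0.412 − (-0.100) = 0.512

d-prime = 0.51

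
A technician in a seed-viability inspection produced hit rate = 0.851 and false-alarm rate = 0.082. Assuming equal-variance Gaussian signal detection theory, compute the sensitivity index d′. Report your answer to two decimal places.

d′ = 2.43

z(0.851) = 1.041, z(0.082) = -1.392
d' = z(H) − z(FA) = 1.041 − (-1.392) = 2.433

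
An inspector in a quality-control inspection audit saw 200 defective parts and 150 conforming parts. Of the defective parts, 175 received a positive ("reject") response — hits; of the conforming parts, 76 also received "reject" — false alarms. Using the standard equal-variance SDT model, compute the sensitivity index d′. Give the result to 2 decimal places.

d′ = 1.13

H = 175/200 = 0.8750
FA = 76/150 = 0.5067
z(H) = 1.150
z(FA) = 0.017
d' = z(H) − z(FA) = 1.150 − 0.017 = 1.133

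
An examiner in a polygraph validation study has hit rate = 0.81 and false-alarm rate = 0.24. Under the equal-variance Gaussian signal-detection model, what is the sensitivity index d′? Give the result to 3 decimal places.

d′ = 1.584

Φ⁻¹(H) = Φ⁻¹(0.81) = 0.8779
Φ⁻¹(FA) = Φ⁻¹(0.24) = -0.7063
d' = z(H) − z(FA) = 0.8779 − (-0.7063) = 1.5842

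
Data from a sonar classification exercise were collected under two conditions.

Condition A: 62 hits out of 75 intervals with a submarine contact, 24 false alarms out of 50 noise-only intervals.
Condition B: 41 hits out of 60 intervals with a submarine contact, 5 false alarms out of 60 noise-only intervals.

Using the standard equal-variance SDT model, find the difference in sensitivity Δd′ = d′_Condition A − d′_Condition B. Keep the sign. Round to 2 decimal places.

Condition A: z(0.8267) = 0.941, z(0.4800) = -0.050, d' = 0.991
Condition B: z(0.6833) = 0.477, z(0.0833) = -1.383, d' = 1.860
Δd' = d'_Condition A − d'_Condition B = 0.991 − 1.860 = -0.869
Condition B has the higher sensitivity.

Δd′ = -0.87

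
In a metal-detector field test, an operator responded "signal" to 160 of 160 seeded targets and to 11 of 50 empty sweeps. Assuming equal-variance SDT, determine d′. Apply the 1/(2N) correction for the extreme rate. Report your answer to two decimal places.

The hit rate is 160/160 = 1, so apply the 1/(2N) correction: H → 1 − 1/(2·160) = 0.99687.
z(H) = z(0.99687) = 2.734
z(FA) = z(0.22000) = -0.772
d' = 2.734 − (-0.772) = 3.506

d′ = 3.51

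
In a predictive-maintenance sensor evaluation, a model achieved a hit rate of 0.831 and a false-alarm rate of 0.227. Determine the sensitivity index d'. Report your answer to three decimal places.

z(H) = 0.9581
z(FA) = -0.7488
d' = z(H) − z(FA) = 0.9581 − (-0.7488) = 1.7069

d' = 1.707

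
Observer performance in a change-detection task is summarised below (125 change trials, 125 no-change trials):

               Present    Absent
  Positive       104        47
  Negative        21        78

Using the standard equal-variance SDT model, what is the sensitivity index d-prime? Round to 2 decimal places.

d-prime = 1.28

H = 104/125 = 0.8320
FA = 47/125 = 0.3760
z(0.8320) = 0.9621, z(0.3760) = -0.3160
d' = z(H) − z(FA) = 0.9621 − (-0.3160) = 1.2781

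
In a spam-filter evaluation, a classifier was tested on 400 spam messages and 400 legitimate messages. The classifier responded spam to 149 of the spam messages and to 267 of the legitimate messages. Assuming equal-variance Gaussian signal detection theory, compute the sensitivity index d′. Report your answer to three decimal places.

d′ = -0.758

H = 149/400 = 0.3725
FA = 267/400 = 0.6675
z(0.3725) = -0.3252, z(0.6675) = 0.4330
d' = z(H) − z(FA) = -0.3252 − 0.4330 = -0.7582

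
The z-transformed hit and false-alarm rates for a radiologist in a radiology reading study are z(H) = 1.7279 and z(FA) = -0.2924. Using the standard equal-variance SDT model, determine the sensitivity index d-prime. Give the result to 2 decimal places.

d-prime = 2.02

d' = z(H) − z(FA) = 1.7279 − (-0.2924) = 2.0203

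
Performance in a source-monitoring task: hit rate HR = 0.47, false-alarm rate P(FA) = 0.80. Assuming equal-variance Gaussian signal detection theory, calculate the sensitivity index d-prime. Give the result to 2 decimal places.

d-prime = -0.92

z(H) = z(0.47) = -0.0753
z(FA) = z(0.80) = 0.8416
d' = z(H) − z(FA) = -0.0753 − 0.8416 = -0.9169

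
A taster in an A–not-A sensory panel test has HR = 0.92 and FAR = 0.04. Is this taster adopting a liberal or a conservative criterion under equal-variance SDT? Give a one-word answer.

z(H) = 1.405, z(FA) = -1.751
c = −½·(z(H) + z(FA)) = 0.173
c > 0 → conservative criterion (biased toward responding “no”).

conservative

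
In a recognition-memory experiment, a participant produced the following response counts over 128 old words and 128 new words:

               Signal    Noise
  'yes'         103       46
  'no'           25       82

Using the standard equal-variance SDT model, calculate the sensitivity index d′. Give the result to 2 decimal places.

H = 103/128 = 0.8047
FA = 46/128 = 0.3594
Φ⁻¹(H) = 0.8585
Φ⁻¹(FA) = -0.3601
d' = z(H) − z(FA) = 0.8585 − (-0.3601) = 1.2186

d′ = 1.22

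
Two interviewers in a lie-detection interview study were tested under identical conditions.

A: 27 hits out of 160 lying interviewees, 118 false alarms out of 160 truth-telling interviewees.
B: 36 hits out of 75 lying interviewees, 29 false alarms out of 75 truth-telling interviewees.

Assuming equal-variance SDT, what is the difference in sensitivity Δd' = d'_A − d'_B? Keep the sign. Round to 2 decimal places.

Δd' = -1.83

A: z(0.1688) = -0.959, z(0.7375) = 0.636, d' = -1.595
B: z(0.4800) = -0.050, z(0.3867) = -0.288, d' = 0.238
Δd' = d'_A − d'_B = -1.595 − 0.238 = -1.833
B has the higher sensitivity.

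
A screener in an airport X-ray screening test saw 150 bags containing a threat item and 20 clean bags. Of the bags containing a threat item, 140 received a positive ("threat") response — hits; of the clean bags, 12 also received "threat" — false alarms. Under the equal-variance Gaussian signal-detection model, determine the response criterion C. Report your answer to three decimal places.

H = 140/150 = 0.9333
FA = 12/20 = 0.6000
Φ⁻¹(0.9333) = 1.5008, Φ⁻¹(0.6000) = 0.2533
c = −½·[z(H) + z(FA)] = −0.5 × (1.5008 + 0.2533) = -0.87705

C = -0.877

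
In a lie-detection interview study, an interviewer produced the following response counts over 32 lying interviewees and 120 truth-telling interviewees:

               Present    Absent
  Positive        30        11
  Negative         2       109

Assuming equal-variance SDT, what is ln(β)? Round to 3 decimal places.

ln β = -0.292

H = 30/32 = 0.9375
FA = 11/120 = 0.0917
z(H) = 1.5341
z(FA) = -1.3304
ln β = −½·[z(H)² − z(FA)²] = −0.5 × (2.3535 − 1.7700) = -0.29175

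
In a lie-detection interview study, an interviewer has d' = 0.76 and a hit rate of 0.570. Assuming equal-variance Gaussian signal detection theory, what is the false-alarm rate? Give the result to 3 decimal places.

z(hit rate) = z(0.570) = 0.1764
z(FA) = z(H) − d' = 0.1764 − 0.76 = -0.5836
false-alarm rate = Φ(-0.5836) = 0.2797

false-alarm rate = 0.280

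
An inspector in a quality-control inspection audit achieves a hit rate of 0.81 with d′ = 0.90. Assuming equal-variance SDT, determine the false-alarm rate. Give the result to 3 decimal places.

z(hit rate) = z(0.81) = 0.8779
z(FA) = z(H) − d' = 0.8779 − 0.90 = -0.0221
false-alarm rate = Φ(-0.0221) = 0.4912

false-alarm rate = 0.491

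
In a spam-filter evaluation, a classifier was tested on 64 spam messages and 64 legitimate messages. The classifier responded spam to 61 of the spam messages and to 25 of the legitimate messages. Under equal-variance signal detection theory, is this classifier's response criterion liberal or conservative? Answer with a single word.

z(H) = 1.676, z(FA) = -0.278
c = −½·(z(H) + z(FA)) = -0.699
c < 0 → liberal criterion (biased toward responding “yes”).

liberal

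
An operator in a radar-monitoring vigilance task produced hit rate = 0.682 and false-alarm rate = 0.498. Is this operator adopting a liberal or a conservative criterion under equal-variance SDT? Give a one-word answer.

z(H) = 0.473, z(FA) = -0.005
c = −½·(z(H) + z(FA)) = -0.234
c < 0 → liberal criterion (biased toward responding “yes”).

liberal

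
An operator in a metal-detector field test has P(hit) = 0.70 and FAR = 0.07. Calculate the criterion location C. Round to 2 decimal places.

C = 0.48

z(H) = 0.524
z(FA) = -1.476
c = −½·[z(H) + z(FA)] = −0.5 × (0.524 + (-1.476)) = 0.476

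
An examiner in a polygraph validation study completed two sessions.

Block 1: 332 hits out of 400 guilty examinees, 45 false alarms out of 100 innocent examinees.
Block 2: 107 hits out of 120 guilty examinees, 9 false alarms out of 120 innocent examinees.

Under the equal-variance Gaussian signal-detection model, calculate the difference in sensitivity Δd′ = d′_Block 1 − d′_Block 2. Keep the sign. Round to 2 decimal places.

Δd′ = -1.60

Block 1: z(0.8300) = 0.954, z(0.4500) = -0.126, d' = 1.080
Block 2: z(0.8917) = 1.236, z(0.0750) = -1.440, d' = 2.676
Δd' = d'_Block 1 − d'_Block 2 = 1.080 − 2.676 = -1.596
Block 2 has the higher sensitivity.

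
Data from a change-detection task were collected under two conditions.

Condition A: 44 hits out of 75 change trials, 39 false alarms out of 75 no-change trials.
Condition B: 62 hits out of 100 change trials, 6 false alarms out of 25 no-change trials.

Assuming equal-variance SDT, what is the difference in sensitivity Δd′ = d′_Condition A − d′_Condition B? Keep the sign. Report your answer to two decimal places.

Condition A: z(0.5867) = 0.219, z(0.5200) = 0.050, d' = 0.169
Condition B: z(0.6200) = 0.305, z(0.2400) = -0.706, d' = 1.011
Δd' = d'_Condition A − d'_Condition B = 0.169 − 1.011 = -0.842
Condition B has the higher sensitivity.

Δd′ = -0.84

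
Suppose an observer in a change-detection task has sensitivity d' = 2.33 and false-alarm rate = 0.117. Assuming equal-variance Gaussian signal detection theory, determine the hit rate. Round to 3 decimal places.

hit rate = 0.873

z(false-alarm rate) = z(0.117) = -1.1901
z(H) = z(FA) + d' = -1.1901 + 2.33 = 1.1399
hit rate = Φ(1.1399) = 0.8728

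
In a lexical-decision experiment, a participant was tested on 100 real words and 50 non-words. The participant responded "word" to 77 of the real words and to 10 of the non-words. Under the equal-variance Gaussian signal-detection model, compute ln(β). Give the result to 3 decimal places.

ln β = 0.081

H = 77/100 = 0.7700
FA = 10/50 = 0.2000
z(0.7700) = 0.7388, z(0.2000) = -0.8416
ln β = −½·[z(H)² − z(FA)²] = −0.5 × (0.5458 − 0.7083) = 0.08125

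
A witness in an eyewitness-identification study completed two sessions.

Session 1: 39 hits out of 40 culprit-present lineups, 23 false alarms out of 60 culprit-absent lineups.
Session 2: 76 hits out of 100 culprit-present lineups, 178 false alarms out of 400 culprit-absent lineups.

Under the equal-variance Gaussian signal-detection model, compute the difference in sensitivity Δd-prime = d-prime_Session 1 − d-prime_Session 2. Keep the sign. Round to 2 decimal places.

Δd-prime = 1.41

Session 1: z(0.9750) = 1.960, z(0.3833) = -0.297, d' = 2.257
Session 2: z(0.7600) = 0.706, z(0.4450) = -0.138, d' = 0.844
Δd' = d'_Session 1 − d'_Session 2 = 2.257 − 0.844 = 1.413
Session 1 has the higher sensitivity.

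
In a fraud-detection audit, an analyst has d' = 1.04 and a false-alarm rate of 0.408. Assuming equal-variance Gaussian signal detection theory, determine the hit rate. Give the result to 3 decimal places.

z(false-alarm rate) = z(0.408) = -0.2327
z(H) = z(FA) + d' = -0.2327 + 1.04 = 0.8073
hit rate = Φ(0.8073) = 0.7903

hit rate = 0.790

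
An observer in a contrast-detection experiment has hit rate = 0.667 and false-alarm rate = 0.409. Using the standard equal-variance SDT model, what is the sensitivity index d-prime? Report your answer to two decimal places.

Φ⁻¹(H) = Φ⁻¹(0.667) = 0.432
Φ⁻¹(FA) = Φ⁻¹(0.409) = -0.230
d' = z(H) − z(FA) = 0.432 − (-0.230) = 0.662

d-prime = 0.66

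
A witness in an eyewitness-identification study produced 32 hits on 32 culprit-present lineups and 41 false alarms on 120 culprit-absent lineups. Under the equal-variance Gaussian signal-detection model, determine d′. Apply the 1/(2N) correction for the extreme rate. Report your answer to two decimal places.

The hit rate is 32/32 = 1, so apply the 1/(2N) correction: H → 1 − 1/(2·32) = 0.98438.
z(H) = z(0.98438) = 2.154
z(FA) = z(0.34167) = -0.408
d' = 2.154 − (-0.408) = 2.562

d′ = 2.56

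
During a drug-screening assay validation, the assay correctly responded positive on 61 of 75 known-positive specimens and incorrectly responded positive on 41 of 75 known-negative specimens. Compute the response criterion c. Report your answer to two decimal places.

c = -0.50

H = 61/75 = 0.8133
FA = 41/75 = 0.5467
Φ⁻¹(0.8133) = 0.8901, Φ⁻¹(0.5467) = 0.1173
c = −½·[z(H) + z(FA)] = −0.5 × (0.8901 + 0.1173) = -0.5037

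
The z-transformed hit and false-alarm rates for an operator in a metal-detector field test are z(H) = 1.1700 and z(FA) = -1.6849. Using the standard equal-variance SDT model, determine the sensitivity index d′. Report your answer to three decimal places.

d' = z(H) − z(FA) = 1.1700 − (-1.6849) = 2.8549

d′ = 2.855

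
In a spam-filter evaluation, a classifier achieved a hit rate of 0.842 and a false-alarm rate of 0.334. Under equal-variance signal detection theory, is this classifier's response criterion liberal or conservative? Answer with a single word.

z(H) = 1.003, z(FA) = -0.429
c = −½·(z(H) + z(FA)) = -0.287
c < 0 → liberal criterion (biased toward responding “yes”).

liberal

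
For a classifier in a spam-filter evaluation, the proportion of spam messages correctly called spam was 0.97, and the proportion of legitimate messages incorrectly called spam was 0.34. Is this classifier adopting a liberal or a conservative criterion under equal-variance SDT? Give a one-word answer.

liberal

z(H) = 1.881, z(FA) = -0.412
c = −½·(z(H) + z(FA)) = -0.7345
c < 0 → liberal criterion (biased toward responding “yes”).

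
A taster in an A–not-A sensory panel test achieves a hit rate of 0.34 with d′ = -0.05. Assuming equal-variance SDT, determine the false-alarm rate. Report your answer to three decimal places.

z(hit rate) = z(0.34) = -0.4125
z(FA) = z(H) − d' = -0.4125 − (-0.05) = -0.3625
false-alarm rate = Φ(-0.3625) = 0.3585

false-alarm rate = 0.359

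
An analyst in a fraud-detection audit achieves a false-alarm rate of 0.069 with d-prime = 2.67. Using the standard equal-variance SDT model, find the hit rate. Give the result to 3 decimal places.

z(false-alarm rate) = z(0.069) = -1.4833
z(H) = z(FA) + d' = -1.4833 + 2.67 = 1.1867
hit rate = Φ(1.1867) = 0.8823

hit rate = 0.882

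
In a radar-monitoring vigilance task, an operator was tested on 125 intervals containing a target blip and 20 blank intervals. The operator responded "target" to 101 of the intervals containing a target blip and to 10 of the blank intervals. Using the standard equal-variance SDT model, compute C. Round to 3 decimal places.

H = 101/125 = 0.8080
FA = 10/20 = 0.5000
z(H) = z(0.8080) = 0.8705
z(FA) = z(0.5000) = 0.0000
c = −½·[z(H) + z(FA)] = −0.5 × (0.8705 + 0.0000) = -0.43525
c < 0: the operator has a liberal response bias.

C = -0.435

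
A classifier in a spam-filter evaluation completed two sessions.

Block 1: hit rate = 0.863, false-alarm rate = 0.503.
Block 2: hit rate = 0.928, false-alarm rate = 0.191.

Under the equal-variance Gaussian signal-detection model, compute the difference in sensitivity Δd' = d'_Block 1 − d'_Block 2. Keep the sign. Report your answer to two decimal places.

Block 1: z(0.863) = 1.094, z(0.503) = 0.008, d' = 1.086
Block 2: z(0.928) = 1.461, z(0.191) = -0.874, d' = 2.335
Δd' = d'_Block 1 − d'_Block 2 = 1.086 − 2.335 = -1.249
Block 2 has the higher sensitivity.

Δd' = -1.25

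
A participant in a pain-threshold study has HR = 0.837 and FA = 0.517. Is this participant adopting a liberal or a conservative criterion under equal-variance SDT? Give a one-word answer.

liberal

z(H) = 0.982, z(FA) = 0.043
c = −½·(z(H) + z(FA)) = -0.5125
c < 0 → liberal criterion (biased toward responding “yes”).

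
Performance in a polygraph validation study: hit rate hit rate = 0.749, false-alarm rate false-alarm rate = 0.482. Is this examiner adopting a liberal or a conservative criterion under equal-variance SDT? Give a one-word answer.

liberal

z(H) = 0.671, z(FA) = -0.045
c = −½·(z(H) + z(FA)) = -0.313
c < 0 → liberal criterion (biased toward responding “yes”).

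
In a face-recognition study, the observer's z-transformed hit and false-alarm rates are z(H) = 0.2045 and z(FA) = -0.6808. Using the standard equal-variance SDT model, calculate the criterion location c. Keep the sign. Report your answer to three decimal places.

c = −½·[z(H) + z(FA)] = −½·(0.2045 + (-0.6808)) = 0.23815
c > 0: the observer has a conservative response bias.

c = 0.238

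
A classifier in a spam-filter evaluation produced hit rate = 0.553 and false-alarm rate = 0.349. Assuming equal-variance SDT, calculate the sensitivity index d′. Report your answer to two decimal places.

Φ⁻¹(0.553) = 0.1332, Φ⁻¹(0.349) = -0.3880
d' = z(H) − z(FA) = 0.1332 − (-0.3880) = 0.5212

d′ = 0.52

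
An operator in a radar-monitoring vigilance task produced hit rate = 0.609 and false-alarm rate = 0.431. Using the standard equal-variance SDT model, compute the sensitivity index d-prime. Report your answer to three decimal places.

d-prime = 0.451

z(0.609) = 0.2767, z(0.431) = -0.1738
d' = z(H) − z(FA) = 0.2767 − (-0.1738) = 0.4505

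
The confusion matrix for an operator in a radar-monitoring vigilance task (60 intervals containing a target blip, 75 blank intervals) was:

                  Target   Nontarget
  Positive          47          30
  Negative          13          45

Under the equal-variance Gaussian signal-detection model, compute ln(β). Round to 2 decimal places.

ln β = -0.27

H = 47/60 = 0.7833
FA = 30/75 = 0.4000
z(0.7833) = 0.783, z(0.4000) = -0.253
ln β = −½·[z(H)² − z(FA)²] = −0.5 × (0.613 − 0.064) = -0.2745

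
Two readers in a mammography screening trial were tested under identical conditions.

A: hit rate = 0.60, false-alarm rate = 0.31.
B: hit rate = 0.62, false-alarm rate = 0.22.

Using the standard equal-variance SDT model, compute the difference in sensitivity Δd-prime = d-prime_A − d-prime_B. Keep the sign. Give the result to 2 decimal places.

Δd-prime = -0.33

A: z(0.60) = 0.253, z(0.31) = -0.496, d' = 0.749
B: z(0.62) = 0.305, z(0.22) = -0.772, d' = 1.077
Δd' = d'_A − d'_B = 0.749 − 1.077 = -0.328
B has the higher sensitivity.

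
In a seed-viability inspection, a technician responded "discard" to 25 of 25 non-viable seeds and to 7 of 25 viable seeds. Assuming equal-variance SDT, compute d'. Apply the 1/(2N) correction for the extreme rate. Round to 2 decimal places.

d' = 2.64

The hit rate is 25/25 = 1, so apply the 1/(2N) correction: H → 1 − 1/(2·25) = 0.98000.
z(H) = z(0.98000) = 2.054
z(FA) = z(0.28000) = -0.583
d' = 2.054 − (-0.583) = 2.637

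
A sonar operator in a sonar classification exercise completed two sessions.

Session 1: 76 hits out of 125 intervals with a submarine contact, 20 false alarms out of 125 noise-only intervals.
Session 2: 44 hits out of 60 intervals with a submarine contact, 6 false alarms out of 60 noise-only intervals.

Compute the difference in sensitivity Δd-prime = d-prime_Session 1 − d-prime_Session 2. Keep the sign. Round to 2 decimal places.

Δd-prime = -0.64

Session 1: z(0.6080) = 0.274, z(0.1600) = -0.994, d' = 1.268
Session 2: z(0.7333) = 0.623, z(0.1000) = -1.282, d' = 1.905
Δd' = d'_Session 1 − d'_Session 2 = 1.268 − 1.905 = -0.637
Session 2 has the higher sensitivity.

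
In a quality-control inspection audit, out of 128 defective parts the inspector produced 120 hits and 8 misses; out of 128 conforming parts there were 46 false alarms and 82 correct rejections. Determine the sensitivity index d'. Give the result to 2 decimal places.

H = 120/128 = 0.9375
FA = 46/128 = 0.3594
z(H) = z(0.9375) = 1.534
z(FA) = z(0.3594) = -0.360
d' = z(H) − z(FA) = 1.534 − (-0.360) = 1.894

d' = 1.89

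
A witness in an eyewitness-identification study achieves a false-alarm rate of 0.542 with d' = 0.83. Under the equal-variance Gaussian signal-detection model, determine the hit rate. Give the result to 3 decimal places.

hit rate = 0.825

z(false-alarm rate) = z(0.542) = 0.1055
z(H) = z(FA) + d' = 0.1055 + 0.83 = 0.9355
hit rate = Φ(0.9355) = 0.8252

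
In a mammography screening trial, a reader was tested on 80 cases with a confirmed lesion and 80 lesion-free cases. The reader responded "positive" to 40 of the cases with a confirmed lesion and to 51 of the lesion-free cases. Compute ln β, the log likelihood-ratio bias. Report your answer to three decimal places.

ln β = 0.062

H = 40/80 = 0.5000
FA = 51/80 = 0.6375
z(H) = z(0.5000) = 0.0000
z(FA) = z(0.6375) = 0.3518
ln β = −½·[z(H)² − z(FA)²] = −0.5 × (0.0000 − 0.1238) = 0.0619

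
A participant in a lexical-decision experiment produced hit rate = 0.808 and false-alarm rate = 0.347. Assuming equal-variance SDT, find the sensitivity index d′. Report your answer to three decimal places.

Φ⁻¹(H) = Φ⁻¹(0.808) = 0.8705
Φ⁻¹(FA) = Φ⁻¹(0.347) = -0.3934
d' = z(H) − z(FA) = 0.8705 − (-0.3934) = 1.2639

d′ = 1.264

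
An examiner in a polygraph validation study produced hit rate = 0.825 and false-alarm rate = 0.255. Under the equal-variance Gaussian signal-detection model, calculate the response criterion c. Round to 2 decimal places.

z(H) = 0.9346
z(FA) = -0.6588
c = −½·[z(H) + z(FA)] = −0.5 × (0.9346 + (-0.6588)) = -0.1379
c < 0: the examiner has a liberal response bias.

c = -0.14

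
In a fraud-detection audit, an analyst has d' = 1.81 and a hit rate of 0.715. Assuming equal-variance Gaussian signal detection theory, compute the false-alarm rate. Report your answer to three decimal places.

false-alarm rate = 0.107

z(hit rate) = z(0.715) = 0.5681
z(FA) = z(H) − d' = 0.5681 − 1.81 = -1.2419
false-alarm rate = Φ(-1.2419) = 0.1071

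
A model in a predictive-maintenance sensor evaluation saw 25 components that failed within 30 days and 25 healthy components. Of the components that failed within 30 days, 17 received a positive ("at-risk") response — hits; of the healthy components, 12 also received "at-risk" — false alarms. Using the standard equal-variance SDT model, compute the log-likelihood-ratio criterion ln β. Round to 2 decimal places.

H = 17/25 = 0.6800
FA = 12/25 = 0.4800
z(H) = z(0.6800) = 0.468
z(FA) = z(0.4800) = -0.050
ln β = −½·[z(H)² − z(FA)²] = −0.5 × (0.219 − 0.003) = -0.108

ln β = -0.11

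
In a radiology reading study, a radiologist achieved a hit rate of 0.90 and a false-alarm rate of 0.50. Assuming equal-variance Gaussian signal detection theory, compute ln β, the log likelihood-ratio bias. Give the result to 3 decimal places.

z(H) = 1.2816
z(FA) = 0.0000
ln β = −½·[z(H)² − z(FA)²] = −0.5 × (1.6425 − 0.0000) = -0.82125

ln β = -0.821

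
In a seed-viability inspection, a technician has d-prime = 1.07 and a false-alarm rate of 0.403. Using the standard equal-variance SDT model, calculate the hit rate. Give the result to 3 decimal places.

hit rate = 0.795

z(false-alarm rate) = z(0.403) = -0.2456
z(H) = z(FA) + d' = -0.2456 + 1.07 = 0.8244
hit rate = Φ(0.8244) = 0.7951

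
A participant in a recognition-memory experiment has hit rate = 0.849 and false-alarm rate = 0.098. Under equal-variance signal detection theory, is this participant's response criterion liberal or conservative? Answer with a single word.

z(H) = 1.032, z(FA) = -1.293
c = −½·(z(H) + z(FA)) = 0.1305
c > 0 → conservative criterion (biased toward responding “no”).

conservative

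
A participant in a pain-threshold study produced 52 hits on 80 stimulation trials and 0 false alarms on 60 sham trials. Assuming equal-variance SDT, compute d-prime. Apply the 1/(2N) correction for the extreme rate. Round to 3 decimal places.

d-prime = 2.779

The false-alarm rate is 0/60 = 0, so apply the 1/(2N) correction: FA → 1/(2·60) = 0.00833.
z(H) = z(0.65000) = 0.3853
z(FA) = z(0.00833) = -2.3941
d' = 0.3853 − (-2.3941) = 2.7794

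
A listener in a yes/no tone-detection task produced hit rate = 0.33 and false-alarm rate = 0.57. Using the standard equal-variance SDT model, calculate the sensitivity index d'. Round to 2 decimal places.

z(H) = z(0.33) = -0.440
z(FA) = z(0.57) = 0.176
d' = z(H) − z(FA) = -0.440 − 0.176 = -0.616

d' = -0.62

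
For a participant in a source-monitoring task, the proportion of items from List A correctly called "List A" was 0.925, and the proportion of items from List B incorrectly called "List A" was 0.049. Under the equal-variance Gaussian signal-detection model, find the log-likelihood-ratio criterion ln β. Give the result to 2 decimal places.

ln β = 0.33

z(H) = z(0.925) = 1.440
z(FA) = z(0.049) = -1.655
ln β = −½·[z(H)² − z(FA)²] = −0.5 × (2.074 − 2.739) = 0.3325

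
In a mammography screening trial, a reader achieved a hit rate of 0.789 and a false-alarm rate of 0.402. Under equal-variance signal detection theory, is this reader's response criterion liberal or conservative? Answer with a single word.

z(H) = 0.803, z(FA) = -0.248
c = −½·(z(H) + z(FA)) = -0.2775
c < 0 → liberal criterion (biased toward responding “yes”).

liberal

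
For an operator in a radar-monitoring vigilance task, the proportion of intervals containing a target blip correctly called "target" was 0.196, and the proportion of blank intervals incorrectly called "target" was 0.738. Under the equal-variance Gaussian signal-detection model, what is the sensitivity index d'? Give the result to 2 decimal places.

z(H) = z(0.196) = -0.8560
z(FA) = z(0.738) = 0.6372
d' = z(H) − z(FA) = -0.8560 − 0.6372 = -1.4932

d' = -1.49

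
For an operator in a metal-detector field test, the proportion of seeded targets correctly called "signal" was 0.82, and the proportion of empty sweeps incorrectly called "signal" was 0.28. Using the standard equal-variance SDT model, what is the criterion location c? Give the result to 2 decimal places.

Φ⁻¹(H) = Φ⁻¹(0.82) = 0.915
Φ⁻¹(FA) = Φ⁻¹(0.28) = -0.583
c = −½·[z(H) + z(FA)] = −0.5 × (0.915 + (-0.583)) = -0.166
c < 0: the operator has a liberal response bias.

c = -0.17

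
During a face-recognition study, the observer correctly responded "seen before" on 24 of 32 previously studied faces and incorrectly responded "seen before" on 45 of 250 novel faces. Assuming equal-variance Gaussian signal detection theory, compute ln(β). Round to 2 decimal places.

ln β = 0.19

H = 24/32 = 0.7500
FA = 45/250 = 0.1800
z(H) = z(0.7500) = 0.674
z(FA) = z(0.1800) = -0.915
ln β = −½·[z(H)² − z(FA)²] = −0.5 × (0.454 − 0.837) = 0.1915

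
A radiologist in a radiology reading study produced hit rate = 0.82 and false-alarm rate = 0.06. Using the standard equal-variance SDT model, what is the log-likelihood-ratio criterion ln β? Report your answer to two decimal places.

ln β = 0.79

z(0.82) = 0.915, z(0.06) = -1.555
ln β = −½·[z(H)² − z(FA)²] = −0.5 × (0.837 − 2.418) = 0.7905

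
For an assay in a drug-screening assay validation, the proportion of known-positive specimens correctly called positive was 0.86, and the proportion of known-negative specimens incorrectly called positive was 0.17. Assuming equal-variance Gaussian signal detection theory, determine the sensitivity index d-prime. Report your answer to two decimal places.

z(0.86) = 1.0803, z(0.17) = -0.9542
d' = z(H) − z(FA) = 1.0803 − (-0.9542) = 2.0345

d-prime = 2.03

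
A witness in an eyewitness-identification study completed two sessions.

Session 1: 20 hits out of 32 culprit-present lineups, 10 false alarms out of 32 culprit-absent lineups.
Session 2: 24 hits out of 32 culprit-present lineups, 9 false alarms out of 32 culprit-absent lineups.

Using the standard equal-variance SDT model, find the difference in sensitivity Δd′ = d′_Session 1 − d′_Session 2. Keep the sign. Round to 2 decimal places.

Δd′ = -0.45

Session 1: z(0.6250) = 0.319, z(0.3125) = -0.489, d' = 0.808
Session 2: z(0.7500) = 0.674, z(0.2812) = -0.579, d' = 1.253
Δd' = d'_Session 1 − d'_Session 2 = 0.808 − 1.253 = -0.445
Session 2 has the higher sensitivity.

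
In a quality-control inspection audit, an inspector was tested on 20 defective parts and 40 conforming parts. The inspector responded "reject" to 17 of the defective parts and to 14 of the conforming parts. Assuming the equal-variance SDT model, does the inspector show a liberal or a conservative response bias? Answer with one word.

liberal

z(H) = 1.036, z(FA) = -0.385
c = −½·(z(H) + z(FA)) = -0.3255
c < 0 → liberal criterion (biased toward responding “yes”).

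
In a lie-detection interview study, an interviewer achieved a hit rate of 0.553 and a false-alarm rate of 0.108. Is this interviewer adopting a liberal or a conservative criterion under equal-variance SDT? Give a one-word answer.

conservative

z(H) = 0.133, z(FA) = -1.237
c = −½·(z(H) + z(FA)) = 0.552
c > 0 → conservative criterion (biased toward responding “no”).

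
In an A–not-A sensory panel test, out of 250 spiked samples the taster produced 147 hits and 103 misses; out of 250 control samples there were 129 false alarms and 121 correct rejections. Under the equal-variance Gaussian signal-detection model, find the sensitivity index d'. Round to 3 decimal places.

d' = 0.182

H = 147/250 = 0.5880
FA = 129/250 = 0.5160
z(H) = z(0.5880) = 0.2224
z(FA) = z(0.5160) = 0.0401
d' = z(H) − z(FA) = 0.2224 − 0.0401 = 0.1823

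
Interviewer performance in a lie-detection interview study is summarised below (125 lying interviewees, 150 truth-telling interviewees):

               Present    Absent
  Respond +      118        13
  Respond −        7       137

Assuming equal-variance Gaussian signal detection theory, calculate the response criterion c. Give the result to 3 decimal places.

H = 118/125 = 0.9440
FA = 13/150 = 0.0867
z(H) = 1.5893
z(FA) = -1.3614
c = −½·[z(H) + z(FA)] = −0.5 × (1.5893 + (-1.3614)) = -0.11395
c < 0: the interviewer has a liberal response bias.

c = -0.114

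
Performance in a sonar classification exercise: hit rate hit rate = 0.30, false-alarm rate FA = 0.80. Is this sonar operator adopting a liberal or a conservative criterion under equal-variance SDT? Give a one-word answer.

z(H) = -0.524, z(FA) = 0.842
c = −½·(z(H) + z(FA)) = -0.159
c < 0 → liberal criterion (biased toward responding “yes”).

liberal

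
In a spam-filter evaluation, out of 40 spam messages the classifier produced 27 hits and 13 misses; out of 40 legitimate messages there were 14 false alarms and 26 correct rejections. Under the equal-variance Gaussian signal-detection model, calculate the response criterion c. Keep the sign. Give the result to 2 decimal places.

H = 27/40 = 0.6750
FA = 14/40 = 0.3500
z(H) = z(0.6750) = 0.454
z(FA) = z(0.3500) = -0.385
c = −½·[z(H) + z(FA)] = −0.5 × (0.454 + (-0.385)) = -0.0345

c = -0.03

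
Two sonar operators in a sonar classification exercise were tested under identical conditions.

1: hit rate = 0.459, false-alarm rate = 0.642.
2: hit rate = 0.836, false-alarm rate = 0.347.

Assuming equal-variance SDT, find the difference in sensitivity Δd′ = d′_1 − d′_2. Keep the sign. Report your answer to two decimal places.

1: z(0.459) = -0.103, z(0.642) = 0.364, d' = -0.467
2: z(0.836) = 0.978, z(0.347) = -0.393, d' = 1.371
Δd' = d'_1 − d'_2 = -0.467 − 1.371 = -1.838
2 has the higher sensitivity.

Δd′ = -1.84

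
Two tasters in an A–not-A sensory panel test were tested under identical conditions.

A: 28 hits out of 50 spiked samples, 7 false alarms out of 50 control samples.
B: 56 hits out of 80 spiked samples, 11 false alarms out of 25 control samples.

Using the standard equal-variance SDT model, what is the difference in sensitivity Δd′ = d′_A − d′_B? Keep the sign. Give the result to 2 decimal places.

Δd′ = 0.56

A: z(0.5600) = 0.151, z(0.1400) = -1.080, d' = 1.231
B: z(0.7000) = 0.524, z(0.4400) = -0.151, d' = 0.675
Δd' = d'_A − d'_B = 1.231 − 0.675 = 0.556
A has the higher sensitivity.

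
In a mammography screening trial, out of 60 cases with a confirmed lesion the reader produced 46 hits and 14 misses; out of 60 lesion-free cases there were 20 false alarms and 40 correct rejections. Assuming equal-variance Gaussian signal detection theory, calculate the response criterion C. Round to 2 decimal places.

C = -0.15

H = 46/60 = 0.7667
FA = 20/60 = 0.3333
z(H) = 0.728
z(FA) = -0.431
c = −½·[z(H) + z(FA)] = −0.5 × (0.728 + (-0.431)) = -0.1485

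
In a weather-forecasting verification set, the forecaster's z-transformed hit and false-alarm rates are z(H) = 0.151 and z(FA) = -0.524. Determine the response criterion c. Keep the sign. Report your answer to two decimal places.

c = −½·[z(H) + z(FA)] = −½·(0.151 + (-0.524)) = 0.1865

c = 0.19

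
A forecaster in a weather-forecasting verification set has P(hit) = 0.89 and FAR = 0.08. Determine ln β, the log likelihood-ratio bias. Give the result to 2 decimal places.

z(0.89) = 1.227, z(0.08) = -1.405
ln β = −½·[z(H)² − z(FA)²] = −0.5 × (1.506 − 1.974) = 0.234

ln β = 0.23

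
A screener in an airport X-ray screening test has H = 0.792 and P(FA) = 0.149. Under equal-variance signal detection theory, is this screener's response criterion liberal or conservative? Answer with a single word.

conservative

z(H) = 0.813, z(FA) = -1.041
c = −½·(z(H) + z(FA)) = 0.114
c > 0 → conservative criterion (biased toward responding “no”).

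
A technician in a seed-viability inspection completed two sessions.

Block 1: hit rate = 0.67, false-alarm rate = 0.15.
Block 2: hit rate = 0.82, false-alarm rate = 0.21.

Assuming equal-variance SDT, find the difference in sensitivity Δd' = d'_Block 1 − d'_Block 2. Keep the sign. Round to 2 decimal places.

Block 1: z(0.67) = 0.440, z(0.15) = -1.036, d' = 1.476
Block 2: z(0.82) = 0.915, z(0.21) = -0.806, d' = 1.721
Δd' = d'_Block 1 − d'_Block 2 = 1.476 − 1.721 = -0.245
Block 2 has the higher sensitivity.

Δd' = -0.25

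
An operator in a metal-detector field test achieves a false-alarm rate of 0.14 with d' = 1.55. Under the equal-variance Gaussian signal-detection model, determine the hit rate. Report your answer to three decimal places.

z(false-alarm rate) = z(0.14) = -1.0803
z(H) = z(FA) + d' = -1.0803 + 1.55 = 0.4697
hit rate = Φ(0.4697) = 0.6807

hit rate = 0.681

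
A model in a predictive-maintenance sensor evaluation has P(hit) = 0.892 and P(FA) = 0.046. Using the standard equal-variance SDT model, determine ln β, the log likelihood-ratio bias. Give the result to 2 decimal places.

ln β = 0.65

Φ⁻¹(H) = 1.237
Φ⁻¹(FA) = -1.685
ln β = −½·[z(H)² − z(FA)²] = −0.5 × (1.530 − 2.839) = 0.6545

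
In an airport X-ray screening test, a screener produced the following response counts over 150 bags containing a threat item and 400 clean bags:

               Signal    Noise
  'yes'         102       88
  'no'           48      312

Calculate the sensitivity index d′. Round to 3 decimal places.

H = 102/150 = 0.6800
FA = 88/400 = 0.2200
z(H) = z(0.6800) = 0.4677
z(FA) = z(0.2200) = -0.7722
d' = z(H) − z(FA) = 0.4677 − (-0.7722) = 1.2399

d′ = 1.240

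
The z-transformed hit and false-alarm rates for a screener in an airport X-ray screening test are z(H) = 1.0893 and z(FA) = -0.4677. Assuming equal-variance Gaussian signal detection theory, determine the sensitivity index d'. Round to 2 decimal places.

d' = 1.56

d' = z(H) − z(FA) = 1.0893 − (-0.4677) = 1.5570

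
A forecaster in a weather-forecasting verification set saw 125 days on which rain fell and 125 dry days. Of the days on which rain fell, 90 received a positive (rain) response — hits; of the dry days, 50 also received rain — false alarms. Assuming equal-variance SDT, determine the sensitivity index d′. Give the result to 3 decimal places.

d′ = 0.836

H = 90/125 = 0.7200
FA = 50/125 = 0.4000
z(H) = 0.5828
z(FA) = -0.2533
d' = z(H) − z(FA) = 0.5828 − (-0.2533) = 0.8361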